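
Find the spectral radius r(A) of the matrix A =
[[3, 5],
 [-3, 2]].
r(A) = sqrt(21) ≈ 4.5826

The eigenvalues of A are the roots of its characteristic polynomial. With M = A (coefficients from the trace and determinant):
  p(λ) = det(λ I - M) = λ^2 - 5λ + 21.
For λ^2 - 5λ + 21 the discriminant is -59. It is negative, so the roots are the complex-conjugate pair λ = 5/2 ± (sqrt(59)/2) i ≈ 2.5 ± 3.8406i. For a conjugate pair the product of the roots equals the constant term, so |λ|^2 = 21 and |λ| = sqrt(21) ≈ 4.5826.
Thus the eigenvalues (to 4 decimals) are 2.5 ± 3.8406i (modulus 4.5826). The spectral radius is the largest modulus: r(A) = sqrt(21) ≈ 4.5826. (Cross-check: r(A) ≤ ||A||_2 ≈ 5.835; equality holds whenever A is normal, though it can also hold for some non-normal A.)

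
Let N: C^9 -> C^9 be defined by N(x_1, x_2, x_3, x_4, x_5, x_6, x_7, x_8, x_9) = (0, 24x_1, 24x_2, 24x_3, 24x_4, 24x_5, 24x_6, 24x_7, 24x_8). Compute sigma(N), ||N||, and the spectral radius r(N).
sigma(N) = {0}; ||N|| = 24; r(N) = 0. (N is nilpotent with N^9 = 0.)

On C^9, N is a strictly lower-triangular matrix with 24 on the subdiagonal and zeros elsewhere, so its characteristic polynomial is lambda^9 and every eigenvalue is 0: sigma(N) = {0}. For the operator norm, N e_i = 24e_{i+1} for i = 1, ..., 8 and N e_9 = 0, so the singular values of N are 24 (with multiplicity 8) and 0; hence ||N|| = 24. The spectral radius r(N) = max|lambda| = 0. Note ||N|| > r(N) — characteristic of non-normal nilpotent operators. Indeed N^9 = 0.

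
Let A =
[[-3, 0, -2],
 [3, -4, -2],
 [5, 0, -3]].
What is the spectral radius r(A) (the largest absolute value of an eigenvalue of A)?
r(A) = sqrt(19) ≈ 4.3589

The eigenvalues of A are the roots of its characteristic polynomial. With M = A (coefficients from the trace, the sum of principal 2x2 minors, and det A):
  p(λ) = det(λ I - M) = λ^3 + 10λ^2 + 43λ + 76.
By the rational root theorem any rational root is an integer divisor of 76. Testing λ = -4: p(-4) = -64 + 160 - 172 + 76 = 0, so λ = -4 is a root. Dividing out (λ + 4) leaves p(λ) = (λ + 4)(λ^2 + 6λ + 19). For λ^2 + 6λ + 19 the discriminant is -40. It is negative, so the roots are the complex-conjugate pair λ = -3 ± (sqrt(40)/2) i ≈ -3 ± 3.1623i. For a conjugate pair the product of the roots equals the constant term, so |λ|^2 = 19 and |λ| = sqrt(19) ≈ 4.3589.
Thus the eigenvalues (to 4 decimals) are -3 ± 3.1623i (modulus 4.3589); -4 (modulus 4). The spectral radius is the largest modulus: r(A) = sqrt(19) ≈ 4.3589. (Cross-check: r(A) ≤ ||A||_2 ≈ 7.42; equality holds whenever A is normal, though it can also hold for some non-normal A.)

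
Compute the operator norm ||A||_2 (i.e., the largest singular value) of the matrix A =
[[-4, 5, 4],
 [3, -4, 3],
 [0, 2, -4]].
||A||_2 ≈ 8.3155 (= sqrt(largest eigenvalue of A^T A))

||A||_2 = sigma_max(A) = sqrt(lambda_max(A^T A)). Form the symmetric matrix M = A^T A =
[[25, -32, -7],
 [-32, 45, 0],
 [-7, 0, 41]].
Its characteristic polynomial (trace, sum of principal 2x2 minors, determinant of M give the coefficients) is
  p(λ) = det(λ I - M) = λ^3 - 111λ^2 + 2922λ - 1936.
No integer candidate from the rational root theorem (±divisors of 1936) is a root, so the roots are irrational. The cubic discriminant is Δ = 6015144132 > 0, so there are three distinct real roots. p(0) = -1936 and p(1) = 876 have opposite signs, so a root lies in (0, 1); Newton's method refines it to λ ≈ 0.68. p(41) = 196 and p(42) = -928 have opposite signs, so a root lies in (41, 42); Newton's method refines it to λ ≈ 41.1727. p(69) = -280 and p(70) = 1704 have opposite signs, so a root lies in (69, 70); Newton's method refines it to λ ≈ 69.1473. Check (Vieta): the three roots sum to 111, matching tr M = 111.
So the eigenvalues of A^T A are ≈ 0.68, 41.1727, 69.1473 (all ≥ 0, as they must be for A^T A). The largest is λ_max ≈ 69.1473, hence ||A||_2 = sqrt(λ_max) ≈ 8.3155.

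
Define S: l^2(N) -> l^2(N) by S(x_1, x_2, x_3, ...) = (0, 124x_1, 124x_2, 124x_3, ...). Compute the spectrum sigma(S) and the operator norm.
sigma(S) = closed disk {z in C : |z| ≤ 124}; ||S|| = 124

Note S = 124·U where U is the unit right shift (U x)_k = x_{k-1} (with x_0 := 0); so ||S|| = 124||U|| and sigma(S) = 124·sigma(U). ||S x||^2 = sum_{k≥1} |124x_k|^2 = 15376||x||^2, so ||S|| = 124 and sigma(S) ⊂ {|z| ≤ 124}. For any |lambda| < 124, the equation (S - lambda I) x = 0 forces x_1 = 0, then 124x_k = lambda x_{k+1} ⇒ x = 0, so S has no eigenvalues. But (S - lambda I) is not surjective for |lambda| < 124: solving (S - lambda I) x = e_1 would require x_n proportional to (lambda/124)^(-n), which is not in l^2. So every |lambda| < 124 lies in the residual spectrum. The boundary |lambda| = 124 is in the approximate point spectrum (the spectrum is closed). Hence sigma(S) is the closed disk of radius 124.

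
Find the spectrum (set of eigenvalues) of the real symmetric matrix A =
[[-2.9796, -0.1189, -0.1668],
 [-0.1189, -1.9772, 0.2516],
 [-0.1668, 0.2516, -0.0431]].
sigma(A) ≈ {-3, -2, 0}

A is real symmetric, so its spectrum consists of real eigenvalues. Expanding the characteristic polynomial of the displayed matrix gives
  det(λ I - A) = p(λ) = λ^3 + (5)λ^2 + (6)λ + (0).
Solving p(λ) = 0 yields eigenvalues ≈ -3, -2, 0. (A is shown rounded to 4 decimals, so these recover the underlying integer eigenvalues to within that precision.)
Verification: the trace of A = -5 equals the sum of eigenvalues -5, and det(A) ≈ 0.0003 matches the eigenvalue product 0.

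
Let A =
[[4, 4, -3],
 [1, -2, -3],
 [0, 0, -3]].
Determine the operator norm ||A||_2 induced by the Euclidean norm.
||A||_2 ≈ 6.7132 (= sqrt(largest eigenvalue of A^T A))

||A||_2 = sigma_max(A) = sqrt(lambda_max(A^T A)). Form the symmetric matrix M = A^T A =
[[17, 14, -15],
 [14, 20, -6],
 [-15, -6, 27]].
Its characteristic polynomial (trace, sum of principal 2x2 minors, determinant of M give the coefficients) is
  p(λ) = det(λ I - M) = λ^3 - 64λ^2 + 882λ - 1296.
No integer candidate from the rational root theorem (±divisors of 1296) is a root, so the roots are irrational. The cubic discriminant is Δ = 354375648 > 0, so there are three distinct real roots. p(1) = -477 and p(2) = 220 have opposite signs, so a root lies in (1, 2); Newton's method refines it to λ ≈ 1.6654. p(17) = 115 and p(18) = -324 have opposite signs, so a root lies in (17, 18); Newton's method refines it to λ ≈ 17.2672. p(45) = -81 and p(46) = 1188 have opposite signs, so a root lies in (45, 46); Newton's method refines it to λ ≈ 45.0674. Check (Vieta): the three roots sum to 64, matching tr M = 64.
So the eigenvalues of A^T A are ≈ 1.6654, 17.2672, 45.0674 (all ≥ 0, as they must be for A^T A). The largest is λ_max ≈ 45.0674, hence ||A||_2 = sqrt(λ_max) ≈ 6.7132.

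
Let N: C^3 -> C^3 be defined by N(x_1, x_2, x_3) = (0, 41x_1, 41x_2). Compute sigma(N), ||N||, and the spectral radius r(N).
sigma(N) = {0}; ||N|| = 41; r(N) = 0. (N is nilpotent with N^3 = 0.)

On C^3, N is a strictly lower-triangular matrix with 41 on the subdiagonal and zeros elsewhere, so its characteristic polynomial is lambda^3 and every eigenvalue is 0: sigma(N) = {0}. For the operator norm, N e_i = 41e_{i+1} for i = 1, ..., 2 and N e_3 = 0, so the singular values of N are 41 (with multiplicity 2) and 0; hence ||N|| = 41. The spectral radius r(N) = max|lambda| = 0. Note ||N|| > r(N) — characteristic of non-normal nilpotent operators. Indeed N^3 = 0.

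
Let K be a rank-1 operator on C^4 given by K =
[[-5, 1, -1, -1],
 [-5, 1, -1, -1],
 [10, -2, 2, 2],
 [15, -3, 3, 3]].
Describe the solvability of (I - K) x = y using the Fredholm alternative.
(I - K) is singular (det(I - K) = 0, i.e. 1 ∈ sigma(K)). (I - K) x = y is solvable iff y ⊥ ker((I - K)^*) = span{(-5, 1, -1, -1)}, i.e. iff -5y_1 + y_2 - y_3 - y_4 = 0. When solvable, the solutions are x = y + c·(1, 1, -2, -3), c arbitrary (ker(I - K) = span{(1, 1, -2, -3)}, dimension 1).

K has rank 1, so it is an outer product K = u v^T: every row of K is a multiple of one row vector. Reading off the entries, u = (1, 1, -2, -3) and v = (-5, 1, -1, -1) (row i of K equals u_i·v^T). A rank-one matrix u v^T satisfies K u = u (v·u) and kills the (3)-dimensional subspace v^⊥, so its characteristic polynomial is lambda^3 (lambda - v·u) with v·u = tr K = 1. Hence the eigenvalues of I - K are 1 (multiplicity 3) and 1 - (1) = 0, so det(I - K) = 0. (Direct check: I - K =
[[6, -1, 1, 1],
 [5, 0, 1, 1],
 [-10, 2, -1, -2],
 [-15, 3, -3, -2]]
has determinant 0.) So 1 is an eigenvalue of K and (I - K) is not invertible. The finite-dimensional Fredholm alternative says: either (I - K) is invertible, or ker(I - K) ≠ {0} and then range(I - K) = ker((I - K)^*)^⊥, with dim ker(I - K) = dim ker((I - K)^*). We are in the second case, so we need both kernels. Kernel of I - K: (I - K) u = u - u (v·u) = u - u = 0, so ker(I - K) = span{u} = span{(1, 1, -2, -3)} (it is exactly 1-dimensional because rank(I - K) = 3). Kernel of the adjoint: K is real, so (I - K)^* = I - K^T = I - v u^T, and (I - v u^T) v = v - v (u·v) = 0; hence ker((I - K)^*) = span{v} = span{(-5, 1, -1, -1)}. Therefore (I - K) x = y is solvable iff <y, v> = 0, i.e. iff -5y_1 + y_2 - y_3 - y_4 = 0. When this holds, K y = u (v·y) = 0, so (I - K) y = y and x = y is a particular solution; the full solution set is the line x = y + c·u = y + c·(1, 1, -2, -3), c ∈ C.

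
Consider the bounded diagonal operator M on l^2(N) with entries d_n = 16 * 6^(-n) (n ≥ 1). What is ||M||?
||M|| = 8/3 (attained at n = 1)

For M diagonal, ||M|| = sup_n |d_n|. The sequence d_n = 16 * 6^(-n) is positive and strictly decreasing (ratio 6^(-1) < 1), so the supremum is d_1 = 16/6 = 8/3. Hence ||M|| = 8/3.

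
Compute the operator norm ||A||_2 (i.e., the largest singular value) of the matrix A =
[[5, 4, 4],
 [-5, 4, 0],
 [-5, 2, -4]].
||A||_2 ≈ 9.9618 (= sqrt(largest eigenvalue of A^T A))

||A||_2 = sigma_max(A) = sqrt(lambda_max(A^T A)). Form the symmetric matrix M = A^T A =
[[75, -10, 40],
 [-10, 36, 8],
 [40, 8, 32]].
Its characteristic polynomial (trace, sum of principal 2x2 minors, determinant of M give the coefficients) is
  p(λ) = det(λ I - M) = λ^3 - 143λ^2 + 4488λ - 14400.
No integer candidate from the rational root theorem (±divisors of 14400) is a root, so the roots are irrational. The cubic discriminant is Δ = 42612303168 > 0, so there are three distinct real roots. p(3) = -2196 and p(4) = 1328 have opposite signs, so a root lies in (3, 4); Newton's method refines it to λ ≈ 3.6143. p(40) = 320 and p(41) = -1854 have opposite signs, so a root lies in (40, 41); Newton's method refines it to λ ≈ 40.1485. p(99) = -1332 and p(100) = 4400 have opposite signs, so a root lies in (99, 100); Newton's method refines it to λ ≈ 99.2373. Check (Vieta): the three roots sum to 143, matching tr M = 143.
So the eigenvalues of A^T A are ≈ 3.6143, 40.1485, 99.2373 (all ≥ 0, as they must be for A^T A). The largest is λ_max ≈ 99.2373, hence ||A||_2 = sqrt(λ_max) ≈ 9.9618.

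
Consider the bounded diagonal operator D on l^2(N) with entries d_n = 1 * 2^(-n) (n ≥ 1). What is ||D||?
||D|| = 1/2 (attained at n = 1)

For D diagonal, ||D|| = sup_n |d_n|. The sequence d_n = 1 * 2^(-n) is positive and strictly decreasing (ratio 2^(-1) < 1), so the supremum is d_1 = 1/2. Hence ||D|| = 1/2.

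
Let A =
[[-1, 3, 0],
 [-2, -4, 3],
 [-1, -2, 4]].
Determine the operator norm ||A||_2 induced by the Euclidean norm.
||A||_2 ≈ 7.0928 (= sqrt(largest eigenvalue of A^T A))

||A||_2 = sigma_max(A) = sqrt(lambda_max(A^T A)). Form the symmetric matrix M = A^T A =
[[6, 7, -10],
 [7, 29, -20],
 [-10, -20, 25]].
Its characteristic polynomial (trace, sum of principal 2x2 minors, determinant of M give the coefficients) is
  p(λ) = det(λ I - M) = λ^3 - 60λ^2 + 500λ - 625.
No integer candidate from the rational root theorem (±divisors of 625) is a root, so the roots are irrational. The cubic discriminant is Δ = 186953125 > 0, so there are three distinct real roots. p(1) = -184 and p(2) = 143 have opposite signs, so a root lies in (1, 2); Newton's method refines it to λ ≈ 1.5203. p(8) = 47 and p(9) = -256 have opposite signs, so a root lies in (8, 9); Newton's method refines it to λ ≈ 8.1714. p(50) = -625 and p(51) = 1466 have opposite signs, so a root lies in (50, 51); Newton's method refines it to λ ≈ 50.3082. Check (Vieta): the three roots sum to 60, matching tr M = 60.
So the eigenvalues of A^T A are ≈ 1.5203, 8.1714, 50.3082 (all ≥ 0, as they must be for A^T A). The largest is λ_max ≈ 50.3082, hence ||A||_2 = sqrt(λ_max) ≈ 7.0928.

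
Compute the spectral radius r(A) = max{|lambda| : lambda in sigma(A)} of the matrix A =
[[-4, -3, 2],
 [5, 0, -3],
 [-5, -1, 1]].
r(A) ≈ 3.9778

The eigenvalues of A are the roots of its characteristic polynomial. With M = A (coefficients from the trace, the sum of principal 2x2 minors, and det A):
  p(λ) = det(λ I - M) = λ^3 + 3λ^2 + 18λ + 28.
No integer candidate from the rational root theorem (±divisors of 28) is a root, so the roots are irrational. The cubic discriminant is Δ = -17388 < 0, so there is one real root and a complex-conjugate pair. p(-2) = -4 and p(-1) = 12 have opposite signs, so a root lies in (-2, -1); Newton's method refines it to λ ≈ -1.7696. Dividing out (λ - (-1.7696)) leaves approximately λ^2 + 1.2304λ + 15.8227. For λ^2 + 1.2304λ + 15.8227 the discriminant is -61.7769. It is negative, so the remaining roots are the complex-conjugate pair λ ≈ -0.6152 ± 3.9299i. Their product equals the constant term, so |λ|^2 ≈ 15.8227 and |λ| ≈ 3.9778.
Thus the eigenvalues (to 4 decimals) are -1.7696 (modulus 1.7696); -0.6152 ± 3.9299i (modulus 3.9778). The spectral radius is the largest modulus: r(A) ≈ 3.9778. (Cross-check: r(A) ≤ ||A||_2 ≈ 9.1021; equality holds whenever A is normal, though it can also hold for some non-normal A.)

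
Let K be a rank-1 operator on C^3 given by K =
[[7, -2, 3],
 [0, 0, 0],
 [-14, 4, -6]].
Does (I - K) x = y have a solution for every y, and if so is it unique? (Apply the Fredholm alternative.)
(I - K) is singular (det(I - K) = 0, i.e. 1 ∈ sigma(K)). (I - K) x = y is solvable iff y ⊥ ker((I - K)^*) = span{(7, -2, 3)}, i.e. iff 7y_1 - 2y_2 + 3y_3 = 0. When solvable, the solutions are x = y + c·(1, 0, -2), c arbitrary (ker(I - K) = span{(1, 0, -2)}, dimension 1).

K has rank 1, so it is an outer product K = u v^T: every row of K is a multiple of one row vector. Reading off the entries, u = (1, 0, -2) and v = (7, -2, 3) (row i of K equals u_i·v^T). A rank-one matrix u v^T satisfies K u = u (v·u) and kills the (2)-dimensional subspace v^⊥, so its characteristic polynomial is lambda^2 (lambda - v·u) with v·u = tr K = 1. Hence the eigenvalues of I - K are 1 (multiplicity 2) and 1 - (1) = 0, so det(I - K) = 0. (Direct check: I - K =
[[-6, 2, -3],
 [0, 1, 0],
 [14, -4, 7]]
has determinant 0.) So 1 is an eigenvalue of K and (I - K) is not invertible. The finite-dimensional Fredholm alternative says: either (I - K) is invertible, or ker(I - K) ≠ {0} and then range(I - K) = ker((I - K)^*)^⊥, with dim ker(I - K) = dim ker((I - K)^*). We are in the second case, so we need both kernels. Kernel of I - K: (I - K) u = u - u (v·u) = u - u = 0, so ker(I - K) = span{u} = span{(1, 0, -2)} (it is exactly 1-dimensional because rank(I - K) = 2). Kernel of the adjoint: K is real, so (I - K)^* = I - K^T = I - v u^T, and (I - v u^T) v = v - v (u·v) = 0; hence ker((I - K)^*) = span{v} = span{(7, -2, 3)}. Therefore (I - K) x = y is solvable iff <y, v> = 0, i.e. iff 7y_1 - 2y_2 + 3y_3 = 0. When this holds, K y = u (v·y) = 0, so (I - K) y = y and x = y is a particular solution; the full solution set is the line x = y + c·u = y + c·(1, 0, -2), c ∈ C.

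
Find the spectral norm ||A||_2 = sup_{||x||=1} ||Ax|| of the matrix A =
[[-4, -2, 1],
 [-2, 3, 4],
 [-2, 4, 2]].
||A||_2 ≈ 7.1922 (= sqrt(largest eigenvalue of A^T A))

||A||_2 = sigma_max(A) = sqrt(lambda_max(A^T A)). Form the symmetric matrix M = A^T A =
[[24, -6, -16],
 [-6, 29, 18],
 [-16, 18, 21]].
Its characteristic polynomial (trace, sum of principal 2x2 minors, determinant of M give the coefficients) is
  p(λ) = det(λ I - M) = λ^3 - 74λ^2 + 1193λ - 2116.
No integer candidate from the rational root theorem (±divisors of 2116) is a root, so the roots are irrational. The cubic discriminant is Δ = 813744864 > 0, so there are three distinct real roots. p(2) = -18 and p(3) = 824 have opposite signs, so a root lies in (2, 3); Newton's method refines it to λ ≈ 2.0198. p(20) = 144 and p(21) = -436 have opposite signs, so a root lies in (20, 21); Newton's method refines it to λ ≈ 20.2524. p(51) = -1096 and p(52) = 432 have opposite signs, so a root lies in (51, 52); Newton's method refines it to λ ≈ 51.7277. Check (Vieta): the three roots sum to 74, matching tr M = 74.
So the eigenvalues of A^T A are ≈ 2.0198, 20.2524, 51.7277 (all ≥ 0, as they must be for A^T A). The largest is λ_max ≈ 51.7277, hence ||A||_2 = sqrt(λ_max) ≈ 7.1922.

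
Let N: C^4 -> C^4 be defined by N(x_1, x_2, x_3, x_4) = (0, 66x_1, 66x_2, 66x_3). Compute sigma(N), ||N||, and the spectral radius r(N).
sigma(N) = {0}; ||N|| = 66; r(N) = 0. (N is nilpotent with N^4 = 0.)

On C^4, N is a strictly lower-triangular matrix with 66 on the subdiagonal and zeros elsewhere, so its characteristic polynomial is lambda^4 and every eigenvalue is 0: sigma(N) = {0}. For the operator norm, N e_i = 66e_{i+1} for i = 1, ..., 3 and N e_4 = 0, so the singular values of N are 66 (with multiplicity 3) and 0; hence ||N|| = 66. The spectral radius r(N) = max|lambda| = 0. Note ||N|| > r(N) — characteristic of non-normal nilpotent operators. Indeed N^4 = 0.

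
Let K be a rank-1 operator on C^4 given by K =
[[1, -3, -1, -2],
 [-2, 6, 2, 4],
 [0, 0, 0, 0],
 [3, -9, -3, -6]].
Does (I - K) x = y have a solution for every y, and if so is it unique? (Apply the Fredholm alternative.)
(I - K) is singular (det(I - K) = 0, i.e. 1 ∈ sigma(K)). (I - K) x = y is solvable iff y ⊥ ker((I - K)^*) = span{(1, -3, -1, -2)}, i.e. iff y_1 - 3y_2 - y_3 - 2y_4 = 0. When solvable, the solutions are x = y + c·(1, -2, 0, 3), c arbitrary (ker(I - K) = span{(1, -2, 0, 3)}, dimension 1).

K has rank 1, so it is an outer product K = u v^T: every row of K is a multiple of one row vector. Reading off the entries, u = (1, -2, 0, 3) and v = (1, -3, -1, -2) (row i of K equals u_i·v^T). A rank-one matrix u v^T satisfies K u = u (v·u) and kills the (3)-dimensional subspace v^⊥, so its characteristic polynomial is lambda^3 (lambda - v·u) with v·u = tr K = 1. Hence the eigenvalues of I - K are 1 (multiplicity 3) and 1 - (1) = 0, so det(I - K) = 0. (Direct check: I - K =
[[0, 3, 1, 2],
 [2, -5, -2, -4],
 [0, 0, 1, 0],
 [-3, 9, 3, 7]]
has determinant 0.) So 1 is an eigenvalue of K and (I - K) is not invertible. The finite-dimensional Fredholm alternative says: either (I - K) is invertible, or ker(I - K) ≠ {0} and then range(I - K) = ker((I - K)^*)^⊥, with dim ker(I - K) = dim ker((I - K)^*). We are in the second case, so we need both kernels. Kernel of I - K: (I - K) u = u - u (v·u) = u - u = 0, so ker(I - K) = span{u} = span{(1, -2, 0, 3)} (it is exactly 1-dimensional because rank(I - K) = 3). Kernel of the adjoint: K is real, so (I - K)^* = I - K^T = I - v u^T, and (I - v u^T) v = v - v (u·v) = 0; hence ker((I - K)^*) = span{v} = span{(1, -3, -1, -2)}. Therefore (I - K) x = y is solvable iff <y, v> = 0, i.e. iff y_1 - 3y_2 - y_3 - 2y_4 = 0. When this holds, K y = u (v·y) = 0, so (I - K) y = y and x = y is a particular solution; the full solution set is the line x = y + c·u = y + c·(1, -2, 0, 3), c ∈ C.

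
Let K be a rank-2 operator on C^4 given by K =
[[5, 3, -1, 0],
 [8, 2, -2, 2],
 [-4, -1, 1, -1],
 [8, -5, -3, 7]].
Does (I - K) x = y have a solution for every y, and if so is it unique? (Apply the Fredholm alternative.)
(I - K) is invertible (det(I - K) = 36 ≠ 0), so for every y in C^4 the equation (I - K) x = y has a unique solution.

K has rank 2 and factors as K = U V^T = u1 v1^T + u2 v2^T with u1 = (1, 2, -1, 3), v1 = (3, -1, -1, 2), u2 = (-2, -2, 1, 1), v2 = (-1, -2, 0, 1) (multiplying out reproduces the displayed K). The nonzero eigenvalues of U V^T coincide with those of the 2 x 2 matrix G = V^T U = [[v1·u1, v1·u2], [v2·u1, v2·u2]] = [[8, -3], [-2, 7]], and by the Sylvester determinant identity det(I_4 - U V^T) = det(I_2 - V^T U) = det([[-7, 3], [2, -6]]) = (-7)(-6) - (3)(2) = 36. (Direct check: I - K =
[[-4, -3, 1, 0],
 [-8, -1, 2, -2],
 [4, 1, 0, 1],
 [-8, 5, 3, -6]]
has determinant 36.) The finite-dimensional Fredholm alternative says: either (I - K) is invertible, or ker(I - K) ≠ {0} and then range(I - K) = ker((I - K)^*)^⊥, with dim ker(I - K) = dim ker((I - K)^*). Since det(I - K) ≠ 0, 1 is not an eigenvalue of K and ker(I - K) = {0}, so we are in the first case: for every y there is a unique x = (I - K)^(-1) y. (Explicitly, by the Woodbury identity, (I - U V^T)^(-1) = I + U (I_2 - G)^(-1) V^T.)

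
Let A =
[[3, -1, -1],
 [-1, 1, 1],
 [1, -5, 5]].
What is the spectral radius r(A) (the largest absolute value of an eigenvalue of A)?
r(A) = sqrt(20) ≈ 4.4721

The eigenvalues of A are the roots of its characteristic polynomial. With M = A (coefficients from the trace, the sum of principal 2x2 minors, and det A):
  p(λ) = det(λ I - M) = λ^3 - 9λ^2 + 28λ - 20.
By the rational root theorem any rational root is an integer divisor of 20. Testing λ = 1: p(1) = 1 - 9 + 28 - 20 = 0, so λ = 1 is a root. Dividing out (λ - 1) leaves p(λ) = (λ - 1)(λ^2 - 8λ + 20). For λ^2 - 8λ + 20 the discriminant is -16. It is negative, so the roots are the complex-conjugate pair λ = 4 ± (sqrt(16)/2) i ≈ 4 ± 2i. For a conjugate pair the product of the roots equals the constant term, so |λ|^2 = 20 and |λ| = sqrt(20) ≈ 4.4721.
Thus the eigenvalues (to 4 decimals) are 4 ± 2i (modulus 4.4721); 1 (modulus 1). The spectral radius is the largest modulus: r(A) = sqrt(20) ≈ 4.4721. (Cross-check: r(A) ≤ ||A||_2 ≈ 7.1598; equality holds whenever A is normal, though it can also hold for some non-normal A.)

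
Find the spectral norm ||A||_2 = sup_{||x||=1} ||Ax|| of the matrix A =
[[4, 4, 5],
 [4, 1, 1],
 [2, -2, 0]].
||A||_2 ≈ 8.3258 (= sqrt(largest eigenvalue of A^T A))

||A||_2 = sigma_max(A) = sqrt(lambda_max(A^T A)). Form the symmetric matrix M = A^T A =
[[36, 16, 24],
 [16, 21, 21],
 [24, 21, 26]].
Its characteristic polynomial (trace, sum of principal 2x2 minors, determinant of M give the coefficients) is
  p(λ) = det(λ I - M) = λ^3 - 83λ^2 + 965λ - 1156.
No integer candidate from the rational root theorem (±divisors of 1156) is a root, so the roots are irrational. The cubic discriminant is Δ = 1807273125 > 0, so there are three distinct real roots. p(1) = -273 and p(2) = 450 have opposite signs, so a root lies in (1, 2); Newton's method refines it to λ ≈ 1.3528. p(12) = 200 and p(13) = -441 have opposite signs, so a root lies in (12, 13); Newton's method refines it to λ ≈ 12.3277. p(69) = -1225 and p(70) = 2694 have opposite signs, so a root lies in (69, 70); Newton's method refines it to λ ≈ 69.3195. Check (Vieta): the three roots sum to 83, matching tr M = 83.
So the eigenvalues of A^T A are ≈ 1.3528, 12.3277, 69.3195 (all ≥ 0, as they must be for A^T A). The largest is λ_max ≈ 69.3195, hence ||A||_2 = sqrt(λ_max) ≈ 8.3258.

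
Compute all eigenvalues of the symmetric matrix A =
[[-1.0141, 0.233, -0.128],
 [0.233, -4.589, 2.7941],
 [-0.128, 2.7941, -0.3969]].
sigma(A) ≈ {-6, -1, 1}

A is real symmetric, so its spectrum consists of real eigenvalues. Expanding the characteristic polynomial of the displayed matrix gives
  det(λ I - A) = p(λ) = λ^3 + (6)λ^2 + (-1)λ + (-6).
Solving p(λ) = 0 yields eigenvalues ≈ -6, -1, 1. (A is shown rounded to 4 decimals, so these recover the underlying integer eigenvalues to within that precision.)
Verification: the trace of A = -6 equals the sum of eigenvalues -6, and det(A) ≈ 6.0001 matches the eigenvalue product 6.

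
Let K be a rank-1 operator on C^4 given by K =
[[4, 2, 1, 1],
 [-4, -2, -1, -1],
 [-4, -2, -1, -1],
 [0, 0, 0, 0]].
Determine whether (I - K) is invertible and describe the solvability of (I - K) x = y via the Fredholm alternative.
(I - K) is singular (det(I - K) = 0, i.e. 1 ∈ sigma(K)). (I - K) x = y is solvable iff y ⊥ ker((I - K)^*) = span{(4, 2, 1, 1)}, i.e. iff 4y_1 + 2y_2 + y_3 + y_4 = 0. When solvable, the solutions are x = y + c·(1, -1, -1, 0), c arbitrary (ker(I - K) = span{(1, -1, -1, 0)}, dimension 1).

K has rank 1, so it is an outer product K = u v^T: every row of K is a multiple of one row vector. Reading off the entries, u = (1, -1, -1, 0) and v = (4, 2, 1, 1) (row i of K equals u_i·v^T). A rank-one matrix u v^T satisfies K u = u (v·u) and kills the (3)-dimensional subspace v^⊥, so its characteristic polynomial is lambda^3 (lambda - v·u) with v·u = tr K = 1. Hence the eigenvalues of I - K are 1 (multiplicity 3) and 1 - (1) = 0, so det(I - K) = 0. (Direct check: I - K =
[[-3, -2, -1, -1],
 [4, 3, 1, 1],
 [4, 2, 2, 1],
 [0, 0, 0, 1]]
has determinant 0.) So 1 is an eigenvalue of K and (I - K) is not invertible. The finite-dimensional Fredholm alternative says: either (I - K) is invertible, or ker(I - K) ≠ {0} and then range(I - K) = ker((I - K)^*)^⊥, with dim ker(I - K) = dim ker((I - K)^*). We are in the second case, so we need both kernels. Kernel of I - K: (I - K) u = u - u (v·u) = u - u = 0, so ker(I - K) = span{u} = span{(1, -1, -1, 0)} (it is exactly 1-dimensional because rank(I - K) = 3). Kernel of the adjoint: K is real, so (I - K)^* = I - K^T = I - v u^T, and (I - v u^T) v = v - v (u·v) = 0; hence ker((I - K)^*) = span{v} = span{(4, 2, 1, 1)}. Therefore (I - K) x = y is solvable iff <y, v> = 0, i.e. iff 4y_1 + 2y_2 + y_3 + y_4 = 0. When this holds, K y = u (v·y) = 0, so (I - K) y = y and x = y is a particular solution; the full solution set is the line x = y + c·u = y + c·(1, -1, -1, 0), c ∈ C.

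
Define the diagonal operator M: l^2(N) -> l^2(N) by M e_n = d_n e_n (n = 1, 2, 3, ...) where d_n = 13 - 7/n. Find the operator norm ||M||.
||M|| = 13

For a diagonal operator on l^2 with entries d_n, ||M|| = sup_n |d_n|. Here d_1 = 6, d_2 = 19/2, ..., and d_n = 13 - 7/n increases monotonically toward 13. All terms lie in [6, 13), so |d_n| = d_n and the supremum is the limit 13, which is not attained by any individual d_n. Hence ||M|| = 13.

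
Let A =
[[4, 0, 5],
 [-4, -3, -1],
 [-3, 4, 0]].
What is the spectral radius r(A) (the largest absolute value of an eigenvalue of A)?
r(A) ≈ 5.2099

The eigenvalues of A are the roots of its characteristic polynomial. With M = A (coefficients from the trace, the sum of principal 2x2 minors, and det A):
  p(λ) = det(λ I - M) = λ^3 - λ^2 + 7λ + 109.
No integer candidate from the rational root theorem (±divisors of 109) is a root, so the roots are irrational. The cubic discriminant is Δ = -335408 < 0, so there is one real root and a complex-conjugate pair. p(-5) = -76 and p(-4) = 1 have opposite signs, so a root lies in (-5, -4); Newton's method refines it to λ ≈ -4.0158. Dividing out (λ - (-4.0158)) leaves approximately λ^2 - 5.0158λ + 27.1426. For λ^2 - 5.0158λ + 27.1426 the discriminant is -83.4121. It is negative, so the remaining roots are the complex-conjugate pair λ ≈ 2.5079 ± 4.5665i. Their product equals the constant term, so |λ|^2 ≈ 27.1426 and |λ| ≈ 5.2099.
Thus the eigenvalues (to 4 decimals) are -4.0158 (modulus 4.0158); 2.5079 ± 4.5665i (modulus 5.2099). The spectral radius is the largest modulus: r(A) ≈ 5.2099. (Cross-check: r(A) ≤ ||A||_2 ≈ 7.6641; equality holds whenever A is normal, though it can also hold for some non-normal A.)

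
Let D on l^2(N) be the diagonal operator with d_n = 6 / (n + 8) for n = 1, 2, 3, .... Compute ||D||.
||D|| = 2/3 (attained at n = 1)

For D diagonal, ||D|| = sup_n |d_n| = sup_n 6/(n + 8). This is positive and strictly decreasing in n, so the supremum is attained at n = 1: d_1 = 6/(1 + 8) = 2/3. Hence ||D|| = 2/3.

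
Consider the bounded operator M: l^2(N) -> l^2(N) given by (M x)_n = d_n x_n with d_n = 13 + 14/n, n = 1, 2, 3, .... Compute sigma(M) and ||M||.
sigma(M) = {13 + 14/n : n ≥ 1} ∪ {13}; ||M|| = 27

A bounded diagonal operator on l^2 with diagonal entries d_n has spectrum equal to the closure of {d_n : n ≥ 1}: every d_n is an eigenvalue (with eigenvector e_n), so {d_n} ⊂ sigma(M); the spectrum is closed, so its closure is too; and for lambda not in the closure, (M - lambda I) has bounded inverse (the diagonal entries 1/(d_n - lambda) are bounded). For our sequence d_n = 13 + 14/n, n = 1, 2, 3, ...:
  - {d_n} = {13 + 14/n : n ≥ 1}; the only limit point is 13
  - closure = {13 + 14/n : n ≥ 1} ∪ {13}
For the norm: a diagonal operator has ||M|| = sup_n |d_n|. Here d_n = 13 + 14/n is positive and decreasing, so sup_n |d_n| = d_1 = 13 + 14 = 27. So ||M|| = 27.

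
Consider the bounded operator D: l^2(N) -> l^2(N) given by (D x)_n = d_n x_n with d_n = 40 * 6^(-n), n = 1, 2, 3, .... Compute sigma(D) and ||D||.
sigma(D) = {40 * 6^(-n) : n ≥ 1} ∪ {0}; ||D|| = 20/3

A bounded diagonal operator on l^2 with diagonal entries d_n has spectrum equal to the closure of {d_n : n ≥ 1}: every d_n is an eigenvalue (with eigenvector e_n), so {d_n} ⊂ sigma(D); the spectrum is closed, so its closure is too; and for lambda not in the closure, (D - lambda I) has bounded inverse (the diagonal entries 1/(d_n - lambda) are bounded). For our sequence d_n = 40 * 6^(-n), n = 1, 2, 3, ...:
  - {d_n} = {40 * 6^(-n) : n ≥ 1}; the only limit point is 0
  - closure = {40 * 6^(-n) : n ≥ 1} ∪ {0}
For the norm: a diagonal operator has ||D|| = sup_n |d_n|. Here d_n = 40 * 6^(-n) is positive and decreasing, so sup_n |d_n| = d_1 = 40/6 = 20/3. So ||D|| = 20/3.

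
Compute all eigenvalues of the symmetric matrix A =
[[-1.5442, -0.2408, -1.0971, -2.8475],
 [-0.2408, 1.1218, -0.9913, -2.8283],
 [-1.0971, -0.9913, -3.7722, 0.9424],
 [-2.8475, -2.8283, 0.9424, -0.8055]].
sigma(A) ≈ {-5, -4, 0, 4}

A is real symmetric, so its spectrum consists of real eigenvalues. Expanding the characteristic polynomial of the displayed matrix gives
  det(λ I - A) = p(λ) = λ^4 + (5)λ^3 + (-16)λ^2 + (-80.0029)λ + (-0.0034).
Solving p(λ) = 0 yields eigenvalues ≈ -5, -4, 0, 4. (A is shown rounded to 4 decimals, so these recover the underlying integer eigenvalues to within that precision.)
Verification: the trace of A = -5 equals the sum of eigenvalues -5, and det(A) ≈ -0.0034 matches the eigenvalue product 0.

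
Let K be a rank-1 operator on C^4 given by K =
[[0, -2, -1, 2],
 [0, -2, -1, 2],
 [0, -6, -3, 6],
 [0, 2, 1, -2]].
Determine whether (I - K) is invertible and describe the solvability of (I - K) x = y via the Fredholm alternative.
(I - K) is invertible (det(I - K) = 8 ≠ 0), so for every y in C^4 the equation (I - K) x = y has a unique solution.

K has rank 1, so it is an outer product K = u v^T: every row of K is a multiple of one row vector. Reading off the entries, u = (-1, -1, -3, 1) and v = (0, 2, 1, -2) (row i of K equals u_i·v^T). A rank-one matrix u v^T satisfies K u = u (v·u) and kills the (3)-dimensional subspace v^⊥, so its characteristic polynomial is lambda^3 (lambda - v·u) with v·u = tr K = -7. Hence the eigenvalues of I - K are 1 (multiplicity 3) and 1 - (-7) = 8, so det(I - K) = 8. (Direct check: I - K =
[[1, 2, 1, -2],
 [0, 3, 1, -2],
 [0, 6, 4, -6],
 [0, -2, -1, 3]]
has determinant 8.) The finite-dimensional Fredholm alternative says: either (I - K) is invertible, or ker(I - K) ≠ {0} and then range(I - K) = ker((I - K)^*)^⊥, with dim ker(I - K) = dim ker((I - K)^*). Since det(I - K) ≠ 0, 1 is not an eigenvalue of K and ker(I - K) = {0}, so we are in the first case: for every y there is a unique x = (I - K)^(-1) y. Explicitly, by the Sherman–Morrison formula, (I - u v^T)^(-1) = I + u v^T/(1 - v·u), i.e. (I - K)^(-1) = I + K/(8).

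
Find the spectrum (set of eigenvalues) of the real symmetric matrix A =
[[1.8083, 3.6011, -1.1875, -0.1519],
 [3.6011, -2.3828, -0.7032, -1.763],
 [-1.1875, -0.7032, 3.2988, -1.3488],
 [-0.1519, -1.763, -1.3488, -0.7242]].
sigma(A) ≈ {-5, -1, 3, 5}

A is real symmetric, so its spectrum consists of real eigenvalues. Expanding the characteristic polynomial of the displayed matrix gives
  det(λ I - A) = p(λ) = λ^4 + (-2)λ^3 + (-28)λ^2 + (50)λ + (75).
Solving p(λ) = 0 yields eigenvalues ≈ -5, -1, 3, 5. (A is shown rounded to 4 decimals, so these recover the underlying integer eigenvalues to within that precision.)
Verification: the trace of A = 2 equals the sum of eigenvalues 2, and det(A) ≈ 75.0008 matches the eigenvalue product 75.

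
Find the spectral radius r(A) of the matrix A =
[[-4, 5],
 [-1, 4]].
r(A) = sqrt(44)/2 ≈ 3.3166

The eigenvalues of A are the roots of its characteristic polynomial. With M = A (coefficients from the trace and determinant):
  p(λ) = det(λ I - M) = λ^2 - 11.
For λ^2 - 11 the discriminant is 44. It is nonnegative but not a perfect square, so the roots are real and irrational: λ = ± sqrt(44)/2 ≈ 3.3166, -3.3166.
Thus the eigenvalues (to 4 decimals) are 3.3166 (modulus 3.3166); -3.3166 (modulus 3.3166). The spectral radius is the largest modulus: r(A) = sqrt(44)/2 ≈ 3.3166. (Cross-check: r(A) ≤ ||A||_2 ≈ 7.4721; equality holds whenever A is normal, though it can also hold for some non-normal A.)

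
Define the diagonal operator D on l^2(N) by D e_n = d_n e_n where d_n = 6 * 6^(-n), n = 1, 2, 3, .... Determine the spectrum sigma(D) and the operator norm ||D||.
sigma(D) = {6 * 6^(-n) : n ≥ 1} ∪ {0}; ||D|| = 1

A bounded diagonal operator on l^2 with diagonal entries d_n has spectrum equal to the closure of {d_n : n ≥ 1}: every d_n is an eigenvalue (with eigenvector e_n), so {d_n} ⊂ sigma(D); the spectrum is closed, so its closure is too; and for lambda not in the closure, (D - lambda I) has bounded inverse (the diagonal entries 1/(d_n - lambda) are bounded). For our sequence d_n = 6 * 6^(-n), n = 1, 2, 3, ...:
  - {d_n} = {6 * 6^(-n) : n ≥ 1}; the only limit point is 0
  - closure = {6 * 6^(-n) : n ≥ 1} ∪ {0}
For the norm: a diagonal operator has ||D|| = sup_n |d_n|. Here d_n = 6 * 6^(-n) is positive and decreasing, so sup_n |d_n| = d_1 = 6/6 = 1. So ||D|| = 1.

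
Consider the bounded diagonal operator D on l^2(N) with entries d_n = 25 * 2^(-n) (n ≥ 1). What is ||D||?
||D|| = 25/2 (attained at n = 1)

For D diagonal, ||D|| = sup_n |d_n|. The sequence d_n = 25 * 2^(-n) is positive and strictly decreasing (ratio 2^(-1) < 1), so the supremum is d_1 = 25/2. Hence ||D|| = 25/2.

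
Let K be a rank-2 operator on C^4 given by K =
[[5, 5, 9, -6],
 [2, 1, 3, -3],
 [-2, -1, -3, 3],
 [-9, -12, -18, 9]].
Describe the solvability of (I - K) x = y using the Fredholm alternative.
(I - K) is invertible (det(I - K) = -22 ≠ 0), so for every y in C^4 the equation (I - K) x = y has a unique solution.

K has rank 2 and factors as K = U V^T = u1 v1^T + u2 v2^T with u1 = (2, 1, -1, -3), v1 = (2, 1, 3, -3), u2 = (1, 0, 0, -3), v2 = (1, 3, 3, 0) (multiplying out reproduces the displayed K). The nonzero eigenvalues of U V^T coincide with those of the 2 x 2 matrix G = V^T U = [[v1·u1, v1·u2], [v2·u1, v2·u2]] = [[11, 11], [2, 1]], and by the Sylvester determinant identity det(I_4 - U V^T) = det(I_2 - V^T U) = det([[-10, -11], [-2, 0]]) = (-10)(0) - (-11)(-2) = -22. (Direct check: I - K =
[[-4, -5, -9, 6],
 [-2, 0, -3, 3],
 [2, 1, 4, -3],
 [9, 12, 18, -8]]
has determinant -22.) The finite-dimensional Fredholm alternative says: either (I - K) is invertible, or ker(I - K) ≠ {0} and then range(I - K) = ker((I - K)^*)^⊥, with dim ker(I - K) = dim ker((I - K)^*). Since det(I - K) ≠ 0, 1 is not an eigenvalue of K and ker(I - K) = {0}, so we are in the first case: for every y there is a unique x = (I - K)^(-1) y. (Explicitly, by the Woodbury identity, (I - U V^T)^(-1) = I + U (I_2 - G)^(-1) V^T.)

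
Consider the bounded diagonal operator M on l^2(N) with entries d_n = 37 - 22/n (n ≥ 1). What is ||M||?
||M|| = 37

For a diagonal operator on l^2 with entries d_n, ||M|| = sup_n |d_n|. Here d_1 = 15, d_2 = 26, ..., and d_n = 37 - 22/n increases monotonically toward 37. All terms lie in [15, 37), so |d_n| = d_n and the supremum is the limit 37, which is not attained by any individual d_n. Hence ||M|| = 37.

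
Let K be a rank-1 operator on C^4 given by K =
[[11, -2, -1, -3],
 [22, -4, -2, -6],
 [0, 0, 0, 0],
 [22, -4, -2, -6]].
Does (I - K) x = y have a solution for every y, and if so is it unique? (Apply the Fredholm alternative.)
(I - K) is singular (det(I - K) = 0, i.e. 1 ∈ sigma(K)). (I - K) x = y is solvable iff y ⊥ ker((I - K)^*) = span{(11, -2, -1, -3)}, i.e. iff 11y_1 - 2y_2 - y_3 - 3y_4 = 0. When solvable, the solutions are x = y + c·(1, 2, 0, 2), c arbitrary (ker(I - K) = span{(1, 2, 0, 2)}, dimension 1).

K has rank 1, so it is an outer product K = u v^T: every row of K is a multiple of one row vector. Reading off the entries, u = (1, 2, 0, 2) and v = (11, -2, -1, -3) (row i of K equals u_i·v^T). A rank-one matrix u v^T satisfies K u = u (v·u) and kills the (3)-dimensional subspace v^⊥, so its characteristic polynomial is lambda^3 (lambda - v·u) with v·u = tr K = 1. Hence the eigenvalues of I - K are 1 (multiplicity 3) and 1 - (1) = 0, so det(I - K) = 0. (Direct check: I - K =
[[-10, 2, 1, 3],
 [-22, 5, 2, 6],
 [0, 0, 1, 0],
 [-22, 4, 2, 7]]
has determinant 0.) So 1 is an eigenvalue of K and (I - K) is not invertible. The finite-dimensional Fredholm alternative says: either (I - K) is invertible, or ker(I - K) ≠ {0} and then range(I - K) = ker((I - K)^*)^⊥, with dim ker(I - K) = dim ker((I - K)^*). We are in the second case, so we need both kernels. Kernel of I - K: (I - K) u = u - u (v·u) = u - u = 0, so ker(I - K) = span{u} = span{(1, 2, 0, 2)} (it is exactly 1-dimensional because rank(I - K) = 3). Kernel of the adjoint: K is real, so (I - K)^* = I - K^T = I - v u^T, and (I - v u^T) v = v - v (u·v) = 0; hence ker((I - K)^*) = span{v} = span{(11, -2, -1, -3)}. Therefore (I - K) x = y is solvable iff <y, v> = 0, i.e. iff 11y_1 - 2y_2 - y_3 - 3y_4 = 0. When this holds, K y = u (v·y) = 0, so (I - K) y = y and x = y is a particular solution; the full solution set is the line x = y + c·u = y + c·(1, 2, 0, 2), c ∈ C.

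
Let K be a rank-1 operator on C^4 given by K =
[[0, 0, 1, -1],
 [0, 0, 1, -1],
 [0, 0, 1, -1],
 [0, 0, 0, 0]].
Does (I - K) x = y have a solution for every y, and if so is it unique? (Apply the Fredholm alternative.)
(I - K) is singular (det(I - K) = 0, i.e. 1 ∈ sigma(K)). (I - K) x = y is solvable iff y ⊥ ker((I - K)^*) = span{(0, 0, 1, -1)}, i.e. iff y_3 - y_4 = 0. When solvable, the solutions are x = y + c·(1, 1, 1, 0), c arbitrary (ker(I - K) = span{(1, 1, 1, 0)}, dimension 1).

K has rank 1, so it is an outer product K = u v^T: every row of K is a multiple of one row vector. Reading off the entries, u = (1, 1, 1, 0) and v = (0, 0, 1, -1) (row i of K equals u_i·v^T). A rank-one matrix u v^T satisfies K u = u (v·u) and kills the (3)-dimensional subspace v^⊥, so its characteristic polynomial is lambda^3 (lambda - v·u) with v·u = tr K = 1. Hence the eigenvalues of I - K are 1 (multiplicity 3) and 1 - (1) = 0, so det(I - K) = 0. (Direct check: I - K =
[[1, 0, -1, 1],
 [0, 1, -1, 1],
 [0, 0, 0, 1],
 [0, 0, 0, 1]]
has determinant 0.) So 1 is an eigenvalue of K and (I - K) is not invertible. The finite-dimensional Fredholm alternative says: either (I - K) is invertible, or ker(I - K) ≠ {0} and then range(I - K) = ker((I - K)^*)^⊥, with dim ker(I - K) = dim ker((I - K)^*). We are in the second case, so we need both kernels. Kernel of I - K: (I - K) u = u - u (v·u) = u - u = 0, so ker(I - K) = span{u} = span{(1, 1, 1, 0)} (it is exactly 1-dimensional because rank(I - K) = 3). Kernel of the adjoint: K is real, so (I - K)^* = I - K^T = I - v u^T, and (I - v u^T) v = v - v (u·v) = 0; hence ker((I - K)^*) = span{v} = span{(0, 0, 1, -1)}. Therefore (I - K) x = y is solvable iff <y, v> = 0, i.e. iff y_3 - y_4 = 0. When this holds, K y = u (v·y) = 0, so (I - K) y = y and x = y is a particular solution; the full solution set is the line x = y + c·u = y + c·(1, 1, 1, 0), c ∈ C.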